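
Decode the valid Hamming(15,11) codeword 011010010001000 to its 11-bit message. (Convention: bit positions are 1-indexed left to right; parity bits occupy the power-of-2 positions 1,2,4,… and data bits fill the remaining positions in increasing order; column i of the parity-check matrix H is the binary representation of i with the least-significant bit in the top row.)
Parity bits occupy power-of-2 positions; data bits are at positions {3,5,6,7,9,10,11,12,13,14,15} (1-indexed).
Extract: c[3]=1 c[5]=1 c[6]=0 c[7]=0 c[9]=0 c[10]=0 c[11]=0 c[12]=1 c[13]=0 c[14]=0 c[15]=0
Data = 11000001000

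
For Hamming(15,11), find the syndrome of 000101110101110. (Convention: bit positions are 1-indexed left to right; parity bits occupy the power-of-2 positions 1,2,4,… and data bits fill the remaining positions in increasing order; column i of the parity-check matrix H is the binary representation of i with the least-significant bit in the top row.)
Syndrome s = H · r^T (mod 2), r = 000101110101110:
  s[0] = (101010101010101)·(000101110101110) mod 2 = 0+0+0+0+0+0+1+0+0+0+0+0+1+0+0 mod 2 = 0
  s[1] = (011001100110011)·(000101110101110) mod 2 = 0+0+0+0+0+1+1+0+0+1+0+0+0+1+0 mod 2 = 0
  s[2] = (000111100001111)·(000101110101110) mod 2 = 0+0+0+1+0+1+1+0+0+0+0+1+1+1+0 mod 2 = 0
  s[3] = (000000011111111)·(000101110101110) mod 2 = 0+0+0+0+0+0+0+1+0+1+0+1+1+1+0 mod 2 = 1
Syndrome = 0001
Non-zero syndrome: error at position 8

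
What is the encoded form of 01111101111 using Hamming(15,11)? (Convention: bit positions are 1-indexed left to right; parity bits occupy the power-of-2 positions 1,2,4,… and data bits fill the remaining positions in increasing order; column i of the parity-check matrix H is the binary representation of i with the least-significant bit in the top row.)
Codeword c = d · G (mod 2), d = 01111101111:
  c[0] = d·G[:,0] = (01111101111)·(11011010101) mod 2 = 0+1+0+1+1+0+0+0+1+0+1 mod 2 = 1
  c[1] = d·G[:,1] = (01111101111)·(10110110011) mod 2 = 0+0+1+1+0+1+0+0+0+1+1 mod 2 = 1
  c[2] = d·G[:,2] = (01111101111)·(10000000000) mod 2 = 0+0+0+0+0+0+0+0+0+0+0 mod 2 = 0
  c[3] = d·G[:,3] = (01111101111)·(01110001111) mod 2 = 0+1+1+1+0+0+0+1+1+1+1 mod 2 = 1
  c[4] = d·G[:,4] = (01111101111)·(01000000000) mod 2 = 0+1+0+0+0+0+0+0+0+0+0 mod 2 = 1
  c[5] = d·G[:,5] = (01111101111)·(00100000000) mod 2 = 0+0+1+0+0+0+0+0+0+0+0 mod 2 = 1
  c[6] = d·G[:,6] = (01111101111)·(00010000000) mod 2 = 0+0+0+1+0+0+0+0+0+0+0 mod 2 = 1
  c[7] = d·G[:,7] = (01111101111)·(00001111111) mod 2 = 0+0+0+0+1+1+0+1+1+1+1 mod 2 = 0
  c[8] = d·G[:,8] = (01111101111)·(00001000000) mod 2 = 0+0+0+0+1+0+0+0+0+0+0 mod 2 = 1
  c[9] = d·G[:,9] = (01111101111)·(00000100000) mod 2 = 0+0+0+0+0+1+0+0+0+0+0 mod 2 = 1
  c[10] = d·G[:,10] = (01111101111)·(00000010000) mod 2 = 0+0+0+0+0+0+0+0+0+0+0 mod 2 = 0
  c[11] = d·G[:,11] = (01111101111)·(00000001000) mod 2 = 0+0+0+0+0+0+0+1+0+0+0 mod 2 = 1
  c[12] = d·G[:,12] = (01111101111)·(00000000100) mod 2 = 0+0+0+0+0+0+0+0+1+0+0 mod 2 = 1
  c[13] = d·G[:,13] = (01111101111)·(00000000010) mod 2 = 0+0+0+0+0+0+0+0+0+1+0 mod 2 = 1
  c[14] = d·G[:,14] = (01111101111)·(00000000001) mod 2 = 0+0+0+0+0+0+0+0+0+0+1 mod 2 = 1
Codeword = 110111101101111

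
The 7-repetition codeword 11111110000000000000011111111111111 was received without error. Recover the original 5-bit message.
Split into 7-bit blocks: 1111111 0000000 0000000 1111111 1111111
Data = 10011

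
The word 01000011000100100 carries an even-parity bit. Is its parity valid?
Sum of all bits: 0+1+0+0+0+0+1+1+0+0+0+1+0+0+1+0+0 = 5; 5 mod 2 = 1. Result is 1 → parity error detected.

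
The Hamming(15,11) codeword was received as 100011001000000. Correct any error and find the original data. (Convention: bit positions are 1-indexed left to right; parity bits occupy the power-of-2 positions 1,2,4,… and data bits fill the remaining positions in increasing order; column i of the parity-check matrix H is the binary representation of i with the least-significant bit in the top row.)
Syndrome s = H · r^T (mod 2), r = 100011001000000:
  s[0] = (101010101010101)·(100011001000000) mod 2 = 1+0+0+0+1+0+0+0+1+0+0+0+0+0+0 mod 2 = 1
  s[1] = (011001100110011)·(100011001000000) mod 2 = 0+0+0+0+0+1+0+0+0+0+0+0+0+0+0 mod 2 = 1
  s[2] = (000111100001111)·(100011001000000) mod 2 = 0+0+0+0+1+1+0+0+0+0+0+0+0+0+0 mod 2 = 0
  s[3] = (000000011111111)·(100011001000000) mod 2 = 0+0+0+0+0+0+0+0+1+0+0+0+0+0+0 mod 2 = 1
Syndrome = 1101
Column 11 of H equals this syndrome → error at bit 11 (1-indexed).
Flip bit 11: 100011001000000 → 100011001010000
Extract data bits at positions {3,5,6,7,9,10,11,12,13,14,15}: 01101010000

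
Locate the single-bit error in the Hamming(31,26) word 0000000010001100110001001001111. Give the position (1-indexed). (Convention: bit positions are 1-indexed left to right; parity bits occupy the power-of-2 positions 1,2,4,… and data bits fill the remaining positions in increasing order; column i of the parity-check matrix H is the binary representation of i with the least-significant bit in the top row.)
Syndrome s = H · r^T (mod 2), r = 0000000010001100110001001001111:
  s[0] = (1010101010101010101010101010101)·(0000000010001100110001001001111) mod 2 = 0+0+0+0+0+0+0+0+1+0+0+0+1+0+0+0+1+0+0+0+0+0+0+0+1+0+0+0+1+0+1 mod 2 = 0
  s[1] = (0110011001100110011001100110011)·(0000000010001100110001001001111) mod 2 = 0+0+0+0+0+0+0+0+0+0+0+0+0+1+0+0+0+1+0+0+0+1+0+0+0+0+0+0+0+1+1 mod 2 = 1
  s[2] = (0001111000011110000111100001111)·(0000000010001100110001001001111) mod 2 = 0+0+0+0+0+0+0+0+0+0+0+0+1+1+0+0+0+0+0+0+0+1+0+0+0+0+0+1+1+1+1 mod 2 = 1
  s[3] = (0000000111111110000000011111111)·(0000000010001100110001001001111) mod 2 = 0+0+0+0+0+0+0+0+1+0+0+0+1+1+0+0+0+0+0+0+0+0+0+0+1+0+0+1+1+1+1 mod 2 = 0
  s[4] = (0000000000000001111111111111111)·(0000000010001100110001001001111) mod 2 = 0+0+0+0+0+0+0+0+0+0+0+0+0+0+0+0+1+1+0+0+0+1+0+0+1+0+0+1+1+1+1 mod 2 = 0
Syndrome = 01100
Column i of H is the binary representation of i, so the syndrome is the binary index of the flipped bit.
Read s = 01100 with s[0] as LSB: 0·2^0 + 1·2^1 + 1·2^2 + 0·2^3 + 0·2^4 = 6.
Error is at bit position 6.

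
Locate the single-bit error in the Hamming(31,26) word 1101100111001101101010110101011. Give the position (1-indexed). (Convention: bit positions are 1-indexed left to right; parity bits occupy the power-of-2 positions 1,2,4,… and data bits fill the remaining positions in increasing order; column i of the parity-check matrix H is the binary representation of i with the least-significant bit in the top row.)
Syndrome s = H · r^T (mod 2), r = 1101100111001101101010110101011:
  s[0] = (1010101010101010101010101010101)·(1101100111001101101010110101011) mod 2 = 1+0+0+0+1+0+0+0+1+0+0+0+1+0+0+0+1+0+1+0+1+0+1+0+0+0+0+0+0+0+1 mod 2 = 1
  s[1] = (0110011001100110011001100110011)·(1101100111001101101010110101011) mod 2 = 0+1+0+0+0+0+0+0+0+1+0+0+0+1+0+0+0+0+1+0+0+0+1+0+0+1+0+0+0+1+1 mod 2 = 0
  s[2] = (0001111000011110000111100001111)·(1101100111001101101010110101011) mod 2 = 0+0+0+1+1+0+0+0+0+0+0+0+1+1+0+0+0+0+0+0+1+0+1+0+0+0+0+1+0+1+1 mod 2 = 1
  s[3] = (0000000111111110000000011111111)·(1101100111001101101010110101011) mod 2 = 0+0+0+0+0+0+0+1+1+1+0+0+1+1+0+0+0+0+0+0+0+0+0+1+0+1+0+1+0+1+1 mod 2 = 0
  s[4] = (0000000000000001111111111111111)·(1101100111001101101010110101011) mod 2 = 0+0+0+0+0+0+0+0+0+0+0+0+0+0+0+1+1+0+1+0+1+0+1+1+0+1+0+1+0+1+1 mod 2 = 0
Syndrome = 10100
Column i of H is the binary representation of i, so the syndrome is the binary index of the flipped bit.
Read s = 10100 with s[0] as LSB: 1·2^0 + 0·2^1 + 1·2^2 + 0·2^3 + 0·2^4 = 5.
Error is at bit position 5.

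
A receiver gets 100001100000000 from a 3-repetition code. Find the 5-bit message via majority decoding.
Split into 3-bit blocks and majority-vote each:
  block 1 = 100: 1 ones, 2 zeros → 0
  block 2 = 001: 1 ones, 2 zeros → 0
  block 3 = 100: 1 ones, 2 zeros → 0
  block 4 = 000: 0 ones, 3 zeros → 0
  block 5 = 000: 0 ones, 3 zeros → 0
Decoded = 00000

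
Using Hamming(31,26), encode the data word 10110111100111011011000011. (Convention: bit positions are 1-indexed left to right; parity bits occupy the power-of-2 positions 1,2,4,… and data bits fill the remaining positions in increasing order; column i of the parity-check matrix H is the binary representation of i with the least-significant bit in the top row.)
Codeword c = d · G (mod 2), d = 10110111100111011011000011:
  c[0] = d·G[:,0] = (10110111100111011011000011)·(11011010101101010101010101) mod 2 = 1+0+0+1+0+0+1+0+1+0+0+1+0+1+0+1+0+0+0+1+0+0+0+0+0+1 mod 2 = 1
  c[1] = d·G[:,1] = (10110111100111011011000011)·(10110110011011001100110011) mod 2 = 1+0+1+1+0+1+1+0+0+0+0+0+1+1+0+0+1+0+0+0+0+0+0+0+1+1 mod 2 = 0
  c[2] = d·G[:,2] = (10110111100111011011000011)·(10000000000000000000000000) mod 2 = 1+0+0+0+0+0+0+0+0+0+0+0+0+0+0+0+0+0+0+0+0+0+0+0+0+0 mod 2 = 1
  c[3] = d·G[:,3] = (10110111100111011011000011)·(01110001111000111100001111) mod 2 = 0+0+1+1+0+0+0+1+1+0+0+0+0+0+0+1+1+0+0+0+0+0+0+0+1+1 mod 2 = 0
  c[4] = d·G[:,4] = (10110111100111011011000011)·(01000000000000000000000000) mod 2 = 0+0+0+0+0+0+0+0+0+0+0+0+0+0+0+0+0+0+0+0+0+0+0+0+0+0 mod 2 = 0
  c[5] = d·G[:,5] = (10110111100111011011000011)·(00100000000000000000000000) mod 2 = 0+0+1+0+0+0+0+0+0+0+0+0+0+0+0+0+0+0+0+0+0+0+0+0+0+0 mod 2 = 1
  c[6] = d·G[:,6] = (10110111100111011011000011)·(00010000000000000000000000) mod 2 = 0+0+0+1+0+0+0+0+0+0+0+0+0+0+0+0+0+0+0+0+0+0+0+0+0+0 mod 2 = 1
  c[7] = d·G[:,7] = (10110111100111011011000011)·(00001111111000000011111111) mod 2 = 0+0+0+0+0+1+1+1+1+0+0+0+0+0+0+0+0+0+1+1+0+0+0+0+1+1 mod 2 = 0
  c[8] = d·G[:,8] = (10110111100111011011000011)·(00001000000000000000000000) mod 2 = 0+0+0+0+0+0+0+0+0+0+0+0+0+0+0+0+0+0+0+0+0+0+0+0+0+0 mod 2 = 0
  c[9] = d·G[:,9] = (10110111100111011011000011)·(00000100000000000000000000) mod 2 = 0+0+0+0+0+1+0+0+0+0+0+0+0+0+0+0+0+0+0+0+0+0+0+0+0+0 mod 2 = 1
  c[10] = d·G[:,10] = (10110111100111011011000011)·(00000010000000000000000000) mod 2 = 0+0+0+0+0+0+1+0+0+0+0+0+0+0+0+0+0+0+0+0+0+0+0+0+0+0 mod 2 = 1
  c[11] = d·G[:,11] = (10110111100111011011000011)·(00000001000000000000000000) mod 2 = 0+0+0+0+0+0+0+1+0+0+0+0+0+0+0+0+0+0+0+0+0+0+0+0+0+0 mod 2 = 1
  c[12] = d·G[:,12] = (10110111100111011011000011)·(00000000100000000000000000) mod 2 = 0+0+0+0+0+0+0+0+1+0+0+0+0+0+0+0+0+0+0+0+0+0+0+0+0+0 mod 2 = 1
  c[13] = d·G[:,13] = (10110111100111011011000011)·(00000000010000000000000000) mod 2 = 0+0+0+0+0+0+0+0+0+0+0+0+0+0+0+0+0+0+0+0+0+0+0+0+0+0 mod 2 = 0
  c[14] = d·G[:,14] = (10110111100111011011000011)·(00000000001000000000000000) mod 2 = 0+0+0+0+0+0+0+0+0+0+0+0+0+0+0+0+0+0+0+0+0+0+0+0+0+0 mod 2 = 0
  c[15] = d·G[:,15] = (10110111100111011011000011)·(00000000000111111111111111) mod 2 = 0+0+0+0+0+0+0+0+0+0+0+1+1+1+0+1+1+0+1+1+0+0+0+0+1+1 mod 2 = 1
  c[16] = d·G[:,16] = (10110111100111011011000011)·(00000000000100000000000000) mod 2 = 0+0+0+0+0+0+0+0+0+0+0+1+0+0+0+0+0+0+0+0+0+0+0+0+0+0 mod 2 = 1
  c[17] = d·G[:,17] = (10110111100111011011000011)·(00000000000010000000000000) mod 2 = 0+0+0+0+0+0+0+0+0+0+0+0+1+0+0+0+0+0+0+0+0+0+0+0+0+0 mod 2 = 1
  c[18] = d·G[:,18] = (10110111100111011011000011)·(00000000000001000000000000) mod 2 = 0+0+0+0+0+0+0+0+0+0+0+0+0+1+0+0+0+0+0+0+0+0+0+0+0+0 mod 2 = 1
  c[19] = d·G[:,19] = (10110111100111011011000011)·(00000000000000100000000000) mod 2 = 0+0+0+0+0+0+0+0+0+0+0+0+0+0+0+0+0+0+0+0+0+0+0+0+0+0 mod 2 = 0
  c[20] = d·G[:,20] = (10110111100111011011000011)·(00000000000000010000000000) mod 2 = 0+0+0+0+0+0+0+0+0+0+0+0+0+0+0+1+0+0+0+0+0+0+0+0+0+0 mod 2 = 1
  c[21] = d·G[:,21] = (10110111100111011011000011)·(00000000000000001000000000) mod 2 = 0+0+0+0+0+0+0+0+0+0+0+0+0+0+0+0+1+0+0+0+0+0+0+0+0+0 mod 2 = 1
  c[22] = d·G[:,22] = (10110111100111011011000011)·(00000000000000000100000000) mod 2 = 0+0+0+0+0+0+0+0+0+0+0+0+0+0+0+0+0+0+0+0+0+0+0+0+0+0 mod 2 = 0
  c[23] = d·G[:,23] = (10110111100111011011000011)·(00000000000000000010000000) mod 2 = 0+0+0+0+0+0+0+0+0+0+0+0+0+0+0+0+0+0+1+0+0+0+0+0+0+0 mod 2 = 1
  c[24] = d·G[:,24] = (10110111100111011011000011)·(00000000000000000001000000) mod 2 = 0+0+0+0+0+0+0+0+0+0+0+0+0+0+0+0+0+0+0+1+0+0+0+0+0+0 mod 2 = 1
  c[25] = d·G[:,25] = (10110111100111011011000011)·(00000000000000000000100000) mod 2 = 0+0+0+0+0+0+0+0+0+0+0+0+0+0+0+0+0+0+0+0+0+0+0+0+0+0 mod 2 = 0
  c[26] = d·G[:,26] = (10110111100111011011000011)·(00000000000000000000010000) mod 2 = 0+0+0+0+0+0+0+0+0+0+0+0+0+0+0+0+0+0+0+0+0+0+0+0+0+0 mod 2 = 0
  c[27] = d·G[:,27] = (10110111100111011011000011)·(00000000000000000000001000) mod 2 = 0+0+0+0+0+0+0+0+0+0+0+0+0+0+0+0+0+0+0+0+0+0+0+0+0+0 mod 2 = 0
  c[28] = d·G[:,28] = (10110111100111011011000011)·(00000000000000000000000100) mod 2 = 0+0+0+0+0+0+0+0+0+0+0+0+0+0+0+0+0+0+0+0+0+0+0+0+0+0 mod 2 = 0
  c[29] = d·G[:,29] = (10110111100111011011000011)·(00000000000000000000000010) mod 2 = 0+0+0+0+0+0+0+0+0+0+0+0+0+0+0+0+0+0+0+0+0+0+0+0+1+0 mod 2 = 1
  c[30] = d·G[:,30] = (10110111100111011011000011)·(00000000000000000000000001) mod 2 = 0+0+0+0+0+0+0+0+0+0+0+0+0+0+0+0+0+0+0+0+0+0+0+0+0+1 mod 2 = 1
Codeword = 1010011001111001111011011000011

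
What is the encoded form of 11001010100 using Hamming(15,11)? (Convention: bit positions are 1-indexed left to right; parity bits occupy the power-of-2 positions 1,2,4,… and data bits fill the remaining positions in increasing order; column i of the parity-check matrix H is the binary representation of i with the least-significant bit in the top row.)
Codeword c = d · G (mod 2), d = 11001010100:
  c[0] = d·G[:,0] = (11001010100)·(11011010101) mod 2 = 1+1+0+0+1+0+1+0+1+0+0 mod 2 = 1
  c[1] = d·G[:,1] = (11001010100)·(10110110011) mod 2 = 1+0+0+0+0+0+1+0+0+0+0 mod 2 = 0
  c[2] = d·G[:,2] = (11001010100)·(10000000000) mod 2 = 1+0+0+0+0+0+0+0+0+0+0 mod 2 = 1
  c[3] = d·G[:,3] = (11001010100)·(01110001111) mod 2 = 0+1+0+0+0+0+0+0+1+0+0 mod 2 = 0
  c[4] = d·G[:,4] = (11001010100)·(01000000000) mod 2 = 0+1+0+0+0+0+0+0+0+0+0 mod 2 = 1
  c[5] = d·G[:,5] = (11001010100)·(00100000000) mod 2 = 0+0+0+0+0+0+0+0+0+0+0 mod 2 = 0
  c[6] = d·G[:,6] = (11001010100)·(00010000000) mod 2 = 0+0+0+0+0+0+0+0+0+0+0 mod 2 = 0
  c[7] = d·G[:,7] = (11001010100)·(00001111111) mod 2 = 0+0+0+0+1+0+1+0+1+0+0 mod 2 = 1
  c[8] = d·G[:,8] = (11001010100)·(00001000000) mod 2 = 0+0+0+0+1+0+0+0+0+0+0 mod 2 = 1
  c[9] = d·G[:,9] = (11001010100)·(00000100000) mod 2 = 0+0+0+0+0+0+0+0+0+0+0 mod 2 = 0
  c[10] = d·G[:,10] = (11001010100)·(00000010000) mod 2 = 0+0+0+0+0+0+1+0+0+0+0 mod 2 = 1
  c[11] = d·G[:,11] = (11001010100)·(00000001000) mod 2 = 0+0+0+0+0+0+0+0+0+0+0 mod 2 = 0
  c[12] = d·G[:,12] = (11001010100)·(00000000100) mod 2 = 0+0+0+0+0+0+0+0+1+0+0 mod 2 = 1
  c[13] = d·G[:,13] = (11001010100)·(00000000010) mod 2 = 0+0+0+0+0+0+0+0+0+0+0 mod 2 = 0
  c[14] = d·G[:,14] = (11001010100)·(00000000001) mod 2 = 0+0+0+0+0+0+0+0+0+0+0 mod 2 = 0
Codeword = 101010011010100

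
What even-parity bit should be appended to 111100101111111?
Sum of data bits: 1+1+1+1+0+0+1+0+1+1+1+1+1+1+1 = 12.
12 mod 2 = 0, so parity bit = 0.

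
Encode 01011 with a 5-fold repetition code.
Repeat each bit 5× and concatenate:
0→00000  1→11111  0→00000  1→11111  1→11111
Codeword = 0000011111000001111111111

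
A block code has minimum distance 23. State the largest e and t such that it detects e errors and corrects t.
(a) Detection requires d_min ≥ e+1, so e ≤ d_min − 1 = 22.
(b) Correction requires d_min ≥ 2t+1, so t ≤ ⌊(d_min − 1)/2⌋ = ⌊22/2⌋ = 11.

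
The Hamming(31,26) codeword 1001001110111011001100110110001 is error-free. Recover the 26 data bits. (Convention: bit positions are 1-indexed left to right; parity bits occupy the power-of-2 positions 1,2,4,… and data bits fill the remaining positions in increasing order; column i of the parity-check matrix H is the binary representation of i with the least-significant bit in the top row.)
Parity bits occupy power-of-2 positions; data bits are at positions {3,5,6,7,9,10,11,12,13,14,15,17,18,19,20,21,22,23,24,25,26,27,28,29,30,31} (1-indexed).
Extract: c[3]=0 c[5]=0 c[6]=0 c[7]=1 c[9]=1 c[10]=0 c[11]=1 c[12]=1 c[13]=1 c[14]=0 c[15]=1 c[17]=0 c[18]=0 c[19]=1 c[20]=1 c[21]=0 c[22]=0 c[23]=1 c[24]=1 c[25]=0 c[26]=1 c[27]=1 c[28]=0 c[29]=0 c[30]=0 c[31]=1
Data = 00011011101001100110110001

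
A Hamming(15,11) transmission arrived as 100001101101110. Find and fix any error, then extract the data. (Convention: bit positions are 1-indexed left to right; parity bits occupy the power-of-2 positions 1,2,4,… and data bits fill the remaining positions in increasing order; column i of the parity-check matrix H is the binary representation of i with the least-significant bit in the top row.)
Syndrome s = H · r^T (mod 2), r = 100001101101110:
  s[0] = (101010101010101)·(100001101101110) mod 2 = 1+0+0+0+0+0+1+0+1+0+0+0+1+0+0 mod 2 = 0
  s[1] = (011001100110011)·(100001101101110) mod 2 = 0+0+0+0+0+1+1+0+0+1+0+0+0+1+0 mod 2 = 0
  s[2] = (000111100001111)·(100001101101110) mod 2 = 0+0+0+0+0+1+1+0+0+0+0+1+1+1+0 mod 2 = 1
  s[3] = (000000011111111)·(100001101101110) mod 2 = 0+0+0+0+0+0+0+0+1+1+0+1+1+1+0 mod 2 = 1
Syndrome = 0011
Column 12 of H equals this syndrome → error at bit 12 (1-indexed).
Flip bit 12: 100001101101110 → 100001101100110
Extract data bits at positions {3,5,6,7,9,10,11,12,13,14,15}: 00111100110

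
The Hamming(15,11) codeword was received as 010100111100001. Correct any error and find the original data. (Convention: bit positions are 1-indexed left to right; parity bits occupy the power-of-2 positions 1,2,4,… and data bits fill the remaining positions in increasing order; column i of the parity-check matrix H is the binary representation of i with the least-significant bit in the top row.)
Syndrome s = H · r^T (mod 2), r = 010100111100001:
  s[0] = (101010101010101)·(010100111100001) mod 2 = 0+0+0+0+0+0+1+0+1+0+0+0+0+0+1 mod 2 = 1
  s[1] = (011001100110011)·(010100111100001) mod 2 = 0+1+0+0+0+0+1+0+0+1+0+0+0+0+1 mod 2 = 0
  s[2] = (000111100001111)·(010100111100001) mod 2 = 0+0+0+1+0+0+1+0+0+0+0+0+0+0+1 mod 2 = 1
  s[3] = (000000011111111)·(010100111100001) mod 2 = 0+0+0+0+0+0+0+1+1+1+0+0+0+0+1 mod 2 = 0
Syndrome = 1010
Column 5 of H equals this syndrome → error at bit 5 (1-indexed).
Flip bit 5: 010100111100001 → 010110111100001
Extract data bits at positions {3,5,6,7,9,10,11,12,13,14,15}: 01011100001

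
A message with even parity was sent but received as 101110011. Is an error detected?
Sum of received bits: 1+0+1+1+1+0+0+1+1 = 6; 6 mod 2 = 0. Result is 0 → no error detected.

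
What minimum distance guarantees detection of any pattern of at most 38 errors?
Detecting e errors requires d_min ≥ e + 1 = 38 + 1 = 39.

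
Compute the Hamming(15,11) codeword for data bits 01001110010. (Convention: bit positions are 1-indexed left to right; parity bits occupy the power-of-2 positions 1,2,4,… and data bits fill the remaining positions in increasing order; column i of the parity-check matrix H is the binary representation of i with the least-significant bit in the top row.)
Codeword c = d · G (mod 2), d = 01001110010:
  c[0] = d·G[:,0] = (01001110010)·(11011010101) mod 2 = 0+1+0+0+1+0+1+0+0+0+0 mod 2 = 1
  c[1] = d·G[:,1] = (01001110010)·(10110110011) mod 2 = 0+0+0+0+0+1+1+0+0+1+0 mod 2 = 1
  c[2] = d·G[:,2] = (01001110010)·(10000000000) mod 2 = 0+0+0+0+0+0+0+0+0+0+0 mod 2 = 0
  c[3] = d·G[:,3] = (01001110010)·(01110001111) mod 2 = 0+1+0+0+0+0+0+0+0+1+0 mod 2 = 0
  c[4] = d·G[:,4] = (01001110010)·(01000000000) mod 2 = 0+1+0+0+0+0+0+0+0+0+0 mod 2 = 1
  c[5] = d·G[:,5] = (01001110010)·(00100000000) mod 2 = 0+0+0+0+0+0+0+0+0+0+0 mod 2 = 0
  c[6] = d·G[:,6] = (01001110010)·(00010000000) mod 2 = 0+0+0+0+0+0+0+0+0+0+0 mod 2 = 0
  c[7] = d·G[:,7] = (01001110010)·(00001111111) mod 2 = 0+0+0+0+1+1+1+0+0+1+0 mod 2 = 0
  c[8] = d·G[:,8] = (01001110010)·(00001000000) mod 2 = 0+0+0+0+1+0+0+0+0+0+0 mod 2 = 1
  c[9] = d·G[:,9] = (01001110010)·(00000100000) mod 2 = 0+0+0+0+0+1+0+0+0+0+0 mod 2 = 1
  c[10] = d·G[:,10] = (01001110010)·(00000010000) mod 2 = 0+0+0+0+0+0+1+0+0+0+0 mod 2 = 1
  c[11] = d·G[:,11] = (01001110010)·(00000001000) mod 2 = 0+0+0+0+0+0+0+0+0+0+0 mod 2 = 0
  c[12] = d·G[:,12] = (01001110010)·(00000000100) mod 2 = 0+0+0+0+0+0+0+0+0+0+0 mod 2 = 0
  c[13] = d·G[:,13] = (01001110010)·(00000000010) mod 2 = 0+0+0+0+0+0+0+0+0+1+0 mod 2 = 1
  c[14] = d·G[:,14] = (01001110010)·(00000000001) mod 2 = 0+0+0+0+0+0+0+0+0+0+0 mod 2 = 0
Codeword = 110010001110010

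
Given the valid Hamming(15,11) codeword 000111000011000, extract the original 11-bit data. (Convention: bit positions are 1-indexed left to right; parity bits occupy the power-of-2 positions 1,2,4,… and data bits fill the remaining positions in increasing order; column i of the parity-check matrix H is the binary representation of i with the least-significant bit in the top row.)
Parity bits occupy power-of-2 positions; data bits are at positions {3,5,6,7,9,10,11,12,13,14,15} (1-indexed).
Extract: c[3]=0 c[5]=1 c[6]=1 c[7]=0 c[9]=0 c[10]=0 c[11]=1 c[12]=1 c[13]=0 c[14]=0 c[15]=0
Data = 01100011000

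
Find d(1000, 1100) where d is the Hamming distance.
XOR = 0100, count of 1s = 1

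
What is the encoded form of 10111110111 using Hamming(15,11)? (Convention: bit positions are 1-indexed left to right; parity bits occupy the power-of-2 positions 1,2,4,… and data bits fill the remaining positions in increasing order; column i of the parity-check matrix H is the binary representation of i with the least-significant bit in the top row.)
Codeword c = d · G (mod 2), d = 10111110111:
  c[0] = d·G[:,0] = (10111110111)·(11011010101) mod 2 = 1+0+0+1+1+0+1+0+1+0+1 mod 2 = 0
  c[1] = d·G[:,1] = (10111110111)·(10110110011) mod 2 = 1+0+1+1+0+1+1+0+0+1+1 mod 2 = 1
  c[2] = d·G[:,2] = (10111110111)·(10000000000) mod 2 = 1+0+0+0+0+0+0+0+0+0+0 mod 2 = 1
  c[3] = d·G[:,3] = (10111110111)·(01110001111) mod 2 = 0+0+1+1+0+0+0+0+1+1+1 mod 2 = 1
  c[4] = d·G[:,4] = (10111110111)·(01000000000) mod 2 = 0+0+0+0+0+0+0+0+0+0+0 mod 2 = 0
  c[5] = d·G[:,5] = (10111110111)·(00100000000) mod 2 = 0+0+1+0+0+0+0+0+0+0+0 mod 2 = 1
  c[6] = d·G[:,6] = (10111110111)·(00010000000) mod 2 = 0+0+0+1+0+0+0+0+0+0+0 mod 2 = 1
  c[7] = d·G[:,7] = (10111110111)·(00001111111) mod 2 = 0+0+0+0+1+1+1+0+1+1+1 mod 2 = 0
  c[8] = d·G[:,8] = (10111110111)·(00001000000) mod 2 = 0+0+0+0+1+0+0+0+0+0+0 mod 2 = 1
  c[9] = d·G[:,9] = (10111110111)·(00000100000) mod 2 = 0+0+0+0+0+1+0+0+0+0+0 mod 2 = 1
  c[10] = d·G[:,10] = (10111110111)·(00000010000) mod 2 = 0+0+0+0+0+0+1+0+0+0+0 mod 2 = 1
  c[11] = d·G[:,11] = (10111110111)·(00000001000) mod 2 = 0+0+0+0+0+0+0+0+0+0+0 mod 2 = 0
  c[12] = d·G[:,12] = (10111110111)·(00000000100) mod 2 = 0+0+0+0+0+0+0+0+1+0+0 mod 2 = 1
  c[13] = d·G[:,13] = (10111110111)·(00000000010) mod 2 = 0+0+0+0+0+0+0+0+0+1+0 mod 2 = 1
  c[14] = d·G[:,14] = (10111110111)·(00000000001) mod 2 = 0+0+0+0+0+0+0+0+0+0+1 mod 2 = 1
Codeword = 011101101110111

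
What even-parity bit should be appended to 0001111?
Sum of data bits: 0+0+0+1+1+1+1 = 4.
4 mod 2 = 0, so parity bit = 0.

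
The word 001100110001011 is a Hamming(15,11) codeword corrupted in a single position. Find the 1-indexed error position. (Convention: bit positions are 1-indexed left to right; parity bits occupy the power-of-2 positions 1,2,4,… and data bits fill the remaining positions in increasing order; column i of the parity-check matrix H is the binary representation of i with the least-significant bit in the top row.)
Syndrome s = H · r^T (mod 2), r = 001100110001011:
  s[0] = (101010101010101)·(001100110001011) mod 2 = 0+0+1+0+0+0+1+0+0+0+0+0+0+0+1 mod 2 = 1
  s[1] = (011001100110011)·(001100110001011) mod 2 = 0+0+1+0+0+0+1+0+0+0+0+0+0+1+1 mod 2 = 0
  s[2] = (000111100001111)·(001100110001011) mod 2 = 0+0+0+1+0+0+1+0+0+0+0+1+0+1+1 mod 2 = 1
  s[3] = (000000011111111)·(001100110001011) mod 2 = 0+0+0+0+0+0+0+1+0+0+0+1+0+1+1 mod 2 = 0
Syndrome = 1010
Column i of H is the binary representation of i, so the syndrome is the binary index of the flipped bit.
Read s = 1010 with s[0] as LSB: 1·2^0 + 0·2^1 + 1·2^2 + 0·2^3 = 5.
Error is at bit position 5.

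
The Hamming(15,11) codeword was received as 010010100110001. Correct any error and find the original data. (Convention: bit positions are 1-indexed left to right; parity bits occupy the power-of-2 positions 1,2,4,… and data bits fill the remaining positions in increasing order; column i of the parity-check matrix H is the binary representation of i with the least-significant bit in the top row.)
Syndrome s = H · r^T (mod 2), r = 010010100110001:
  s[0] = (101010101010101)·(010010100110001) mod 2 = 0+0+0+0+1+0+1+0+0+0+1+0+0+0+1 mod 2 = 0
  s[1] = (011001100110011)·(010010100110001) mod 2 = 0+1+0+0+0+0+1+0+0+1+1+0+0+0+1 mod 2 = 1
  s[2] = (000111100001111)·(010010100110001) mod 2 = 0+0+0+0+1+0+1+0+0+0+0+0+0+0+1 mod 2 = 1
  s[3] = (000000011111111)·(010010100110001) mod 2 = 0+0+0+0+0+0+0+0+0+1+1+0+0+0+1 mod 2 = 1
Syndrome = 0111
Column 14 of H equals this syndrome → error at bit 14 (1-indexed).
Flip bit 14: 010010100110001 → 010010100110011
Extract data bits at positions {3,5,6,7,9,10,11,12,13,14,15}: 01010110011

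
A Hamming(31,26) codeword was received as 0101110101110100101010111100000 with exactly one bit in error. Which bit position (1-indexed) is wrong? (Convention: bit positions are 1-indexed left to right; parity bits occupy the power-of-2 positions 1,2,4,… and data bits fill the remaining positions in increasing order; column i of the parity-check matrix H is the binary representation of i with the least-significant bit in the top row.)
Syndrome s = H · r^T (mod 2), r = 0101110101110100101010111100000:
  s[0] = (1010101010101010101010101010101)·(0101110101110100101010111100000) mod 2 = 0+0+0+0+1+0+0+0+0+0+1+0+0+0+0+0+1+0+1+0+1+0+1+0+1+0+0+0+0+0+0 mod 2 = 1
  s[1] = (0110011001100110011001100110011)·(0101110101110100101010111100000) mod 2 = 0+1+0+0+0+1+0+0+0+1+1+0+0+1+0+0+0+0+1+0+0+0+1+0+0+1+0+0+0+0+0 mod 2 = 0
  s[2] = (0001111000011110000111100001111)·(0101110101110100101010111100000) mod 2 = 0+0+0+1+1+1+0+0+0+0+0+1+0+1+0+0+0+0+0+0+1+0+1+0+0+0+0+0+0+0+0 mod 2 = 1
  s[3] = (0000000111111110000000011111111)·(0101110101110100101010111100000) mod 2 = 0+0+0+0+0+0+0+1+0+1+1+1+0+1+0+0+0+0+0+0+0+0+0+1+1+1+0+0+0+0+0 mod 2 = 0
  s[4] = (0000000000000001111111111111111)·(0101110101110100101010111100000) mod 2 = 0+0+0+0+0+0+0+0+0+0+0+0+0+0+0+0+1+0+1+0+1+0+1+1+1+1+0+0+0+0+0 mod 2 = 1
Syndrome = 10101
Column i of H is the binary representation of i, so the syndrome is the binary index of the flipped bit.
Read s = 10101 with s[0] as LSB: 1·2^0 + 0·2^1 + 1·2^2 + 0·2^3 + 1·2^4 = 21.
Error is at bit position 21.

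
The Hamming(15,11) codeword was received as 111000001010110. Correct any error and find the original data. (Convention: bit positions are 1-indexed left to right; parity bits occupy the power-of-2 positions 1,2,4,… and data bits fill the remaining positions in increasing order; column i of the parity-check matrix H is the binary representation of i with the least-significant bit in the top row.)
Syndrome s = H · r^T (mod 2), r = 111000001010110:
  s[0] = (101010101010101)·(111000001010110) mod 2 = 1+0+1+0+0+0+0+0+1+0+1+0+1+0+0 mod 2 = 1
  s[1] = (011001100110011)·(111000001010110) mod 2 = 0+1+1+0+0+0+0+0+0+0+1+0+0+1+0 mod 2 = 0
  s[2] = (000111100001111)·(111000001010110) mod 2 = 0+0+0+0+0+0+0+0+0+0+0+0+1+1+0 mod 2 = 0
  s[3] = (000000011111111)·(111000001010110) mod 2 = 0+0+0+0+0+0+0+0+1+0+1+0+1+1+0 mod 2 = 0
Syndrome = 1000
Column 1 of H equals this syndrome → error at bit 1 (1-indexed).
Flip bit 1: 111000001010110 → 011000001010110
Extract data bits at positions {3,5,6,7,9,10,11,12,13,14,15}: 10001010110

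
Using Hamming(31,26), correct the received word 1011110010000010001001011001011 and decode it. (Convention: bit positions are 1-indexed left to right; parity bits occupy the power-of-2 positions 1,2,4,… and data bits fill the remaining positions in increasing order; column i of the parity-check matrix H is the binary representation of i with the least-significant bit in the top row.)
Syndrome s = H · r^T (mod 2), r = 1011110010000010001001011001011:
  s[0] = (1010101010101010101010101010101)·(1011110010000010001001011001011) mod 2 = 1+0+1+0+1+0+0+0+1+0+0+0+0+0+1+0+0+0+1+0+0+0+0+0+1+0+0+0+0+0+1 mod 2 = 0
  s[1] = (0110011001100110011001100110011)·(1011110010000010001001011001011) mod 2 = 0+0+1+0+0+1+0+0+0+0+0+0+0+0+1+0+0+0+1+0+0+1+0+0+0+0+0+0+0+1+1 mod 2 = 1
  s[2] = (0001111000011110000111100001111)·(1011110010000010001001011001011) mod 2 = 0+0+0+1+1+1+0+0+0+0+0+0+0+0+1+0+0+0+0+0+0+1+0+0+0+0+0+1+0+1+1 mod 2 = 0
  s[3] = (0000000111111110000000011111111)·(1011110010000010001001011001011) mod 2 = 0+0+0+0+0+0+0+0+1+0+0+0+0+0+1+0+0+0+0+0+0+0+0+1+1+0+0+1+0+1+1 mod 2 = 1
  s[4] = (0000000000000001111111111111111)·(1011110010000010001001011001011) mod 2 = 0+0+0+0+0+0+0+0+0+0+0+0+0+0+0+0+0+0+1+0+0+1+0+1+1+0+0+1+0+1+1 mod 2 = 1
Syndrome = 01011
Column 26 of H equals this syndrome → error at bit 26 (1-indexed).
Flip bit 26: 1011110010000010001001011001011 → 1011110010000010001001011101011
Extract data bits at positions {3,5,6,7,9,10,11,12,13,14,15,17,18,19,20,21,22,23,24,25,26,27,28,29,30,31}: 11101000001001001011101011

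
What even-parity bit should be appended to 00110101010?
Sum of data bits: 0+0+1+1+0+1+0+1+0+1+0 = 5.
5 mod 2 = 1, so parity bit = 1.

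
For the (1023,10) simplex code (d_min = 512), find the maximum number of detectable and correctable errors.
Detection only: up to d_min − 1 = 511 errors.
Correction: up to ⌊(d_min − 1)/2⌋ = ⌊511/2⌋ = 255 errors.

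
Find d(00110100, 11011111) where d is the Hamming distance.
XOR = 11101011, count of 1s = 6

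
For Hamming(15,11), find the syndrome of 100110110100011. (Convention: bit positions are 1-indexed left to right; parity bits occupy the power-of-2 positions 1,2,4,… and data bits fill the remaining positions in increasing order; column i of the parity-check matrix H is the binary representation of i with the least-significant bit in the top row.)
Syndrome s = H · r^T (mod 2), r = 100110110100011:
  s[0] = (101010101010101)·(100110110100011) mod 2 = 1+0+0+0+1+0+1+0+0+0+0+0+0+0+1 mod 2 = 0
  s[1] = (011001100110011)·(100110110100011) mod 2 = 0+0+0+0+0+0+1+0+0+1+0+0+0+1+1 mod 2 = 0
  s[2] = (000111100001111)·(100110110100011) mod 2 = 0+0+0+1+1+0+1+0+0+0+0+0+0+1+1 mod 2 = 1
  s[3] = (000000011111111)·(100110110100011) mod 2 = 0+0+0+0+0+0+0+1+0+1+0+0+0+1+1 mod 2 = 0
Syndrome = 0010
Non-zero syndrome: error at position 4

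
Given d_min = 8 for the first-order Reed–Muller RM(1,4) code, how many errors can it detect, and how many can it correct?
Detection only: up to d_min − 1 = 7 errors.
Correction: up to ⌊(d_min − 1)/2⌋ = ⌊7/2⌋ = 3 errors.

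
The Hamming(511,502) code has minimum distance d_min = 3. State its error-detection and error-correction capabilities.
Detection only: up to d_min − 1 = 2 errors.
Correction: up to ⌊(d_min − 1)/2⌋ = ⌊2/2⌋ = 1 errors.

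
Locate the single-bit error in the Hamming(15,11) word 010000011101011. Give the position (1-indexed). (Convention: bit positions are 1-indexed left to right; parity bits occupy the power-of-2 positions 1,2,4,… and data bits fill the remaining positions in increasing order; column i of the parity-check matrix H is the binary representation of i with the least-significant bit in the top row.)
Syndrome s = H · r^T (mod 2), r = 010000011101011:
  s[0] = (101010101010101)·(010000011101011) mod 2 = 0+0+0+0+0+0+0+0+1+0+0+0+0+0+1 mod 2 = 0
  s[1] = (011001100110011)·(010000011101011) mod 2 = 0+1+0+0+0+0+0+0+0+1+0+0+0+1+1 mod 2 = 0
  s[2] = (000111100001111)·(010000011101011) mod 2 = 0+0+0+0+0+0+0+0+0+0+0+1+0+1+1 mod 2 = 1
  s[3] = (000000011111111)·(010000011101011) mod 2 = 0+0+0+0+0+0+0+1+1+1+0+1+0+1+1 mod 2 = 0
Syndrome = 0010
Column i of H is the binary representation of i, so the syndrome is the binary index of the flipped bit.
Read s = 0010 with s[0] as LSB: 0·2^0 + 0·2^1 + 1·2^2 + 0·2^3 = 4.
Error is at bit position 4.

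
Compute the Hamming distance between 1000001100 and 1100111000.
XOR = 0100110100, count of 1s = 4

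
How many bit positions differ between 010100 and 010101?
XOR = 000001, count of 1s = 1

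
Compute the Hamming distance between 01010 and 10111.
XOR = 11101, count of 1s = 4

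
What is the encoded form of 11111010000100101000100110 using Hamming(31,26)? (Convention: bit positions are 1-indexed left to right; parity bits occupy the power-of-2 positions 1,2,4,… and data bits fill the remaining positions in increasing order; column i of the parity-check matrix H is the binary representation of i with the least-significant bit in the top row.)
Codeword c = d · G (mod 2), d = 11111010000100101000100110:
  c[0] = d·G[:,0] = (11111010000100101000100110)·(11011010101101010101010101) mod 2 = 1+1+0+1+1+0+1+0+0+0+0+1+0+0+0+0+0+0+0+0+0+0+0+1+0+0 mod 2 = 1
  c[1] = d·G[:,1] = (11111010000100101000100110)·(10110110011011001100110011) mod 2 = 1+0+1+1+0+0+1+0+0+0+0+0+0+0+0+0+1+0+0+0+1+0+0+0+1+0 mod 2 = 1
  c[2] = d·G[:,2] = (11111010000100101000100110)·(10000000000000000000000000) mod 2 = 1+0+0+0+0+0+0+0+0+0+0+0+0+0+0+0+0+0+0+0+0+0+0+0+0+0 mod 2 = 1
  c[3] = d·G[:,3] = (11111010000100101000100110)·(01110001111000111100001111) mod 2 = 0+1+1+1+0+0+0+0+0+0+0+0+0+0+1+0+1+0+0+0+0+0+0+1+1+0 mod 2 = 1
  c[4] = d·G[:,4] = (11111010000100101000100110)·(01000000000000000000000000) mod 2 = 0+1+0+0+0+0+0+0+0+0+0+0+0+0+0+0+0+0+0+0+0+0+0+0+0+0 mod 2 = 1
  c[5] = d·G[:,5] = (11111010000100101000100110)·(00100000000000000000000000) mod 2 = 0+0+1+0+0+0+0+0+0+0+0+0+0+0+0+0+0+0+0+0+0+0+0+0+0+0 mod 2 = 1
  c[6] = d·G[:,6] = (11111010000100101000100110)·(00010000000000000000000000) mod 2 = 0+0+0+1+0+0+0+0+0+0+0+0+0+0+0+0+0+0+0+0+0+0+0+0+0+0 mod 2 = 1
  c[7] = d·G[:,7] = (11111010000100101000100110)·(00001111111000000011111111) mod 2 = 0+0+0+0+1+0+1+0+0+0+0+0+0+0+0+0+0+0+0+0+1+0+0+1+1+0 mod 2 = 1
  c[8] = d·G[:,8] = (11111010000100101000100110)·(00001000000000000000000000) mod 2 = 0+0+0+0+1+0+0+0+0+0+0+0+0+0+0+0+0+0+0+0+0+0+0+0+0+0 mod 2 = 1
  c[9] = d·G[:,9] = (11111010000100101000100110)·(00000100000000000000000000) mod 2 = 0+0+0+0+0+0+0+0+0+0+0+0+0+0+0+0+0+0+0+0+0+0+0+0+0+0 mod 2 = 0
  c[10] = d·G[:,10] = (11111010000100101000100110)·(00000010000000000000000000) mod 2 = 0+0+0+0+0+0+1+0+0+0+0+0+0+0+0+0+0+0+0+0+0+0+0+0+0+0 mod 2 = 1
  c[11] = d·G[:,11] = (11111010000100101000100110)·(00000001000000000000000000) mod 2 = 0+0+0+0+0+0+0+0+0+0+0+0+0+0+0+0+0+0+0+0+0+0+0+0+0+0 mod 2 = 0
  c[12] = d·G[:,12] = (11111010000100101000100110)·(00000000100000000000000000) mod 2 = 0+0+0+0+0+0+0+0+0+0+0+0+0+0+0+0+0+0+0+0+0+0+0+0+0+0 mod 2 = 0
  c[13] = d·G[:,13] = (11111010000100101000100110)·(00000000010000000000000000) mod 2 = 0+0+0+0+0+0+0+0+0+0+0+0+0+0+0+0+0+0+0+0+0+0+0+0+0+0 mod 2 = 0
  c[14] = d·G[:,14] = (11111010000100101000100110)·(00000000001000000000000000) mod 2 = 0+0+0+0+0+0+0+0+0+0+0+0+0+0+0+0+0+0+0+0+0+0+0+0+0+0 mod 2 = 0
  c[15] = d·G[:,15] = (11111010000100101000100110)·(00000000000111111111111111) mod 2 = 0+0+0+0+0+0+0+0+0+0+0+1+0+0+1+0+1+0+0+0+1+0+0+1+1+0 mod 2 = 0
  c[16] = d·G[:,16] = (11111010000100101000100110)·(00000000000100000000000000) mod 2 = 0+0+0+0+0+0+0+0+0+0+0+1+0+0+0+0+0+0+0+0+0+0+0+0+0+0 mod 2 = 1
  c[17] = d·G[:,17] = (11111010000100101000100110)·(00000000000010000000000000) mod 2 = 0+0+0+0+0+0+0+0+0+0+0+0+0+0+0+0+0+0+0+0+0+0+0+0+0+0 mod 2 = 0
  c[18] = d·G[:,18] = (11111010000100101000100110)·(00000000000001000000000000) mod 2 = 0+0+0+0+0+0+0+0+0+0+0+0+0+0+0+0+0+0+0+0+0+0+0+0+0+0 mod 2 = 0
  c[19] = d·G[:,19] = (11111010000100101000100110)·(00000000000000100000000000) mod 2 = 0+0+0+0+0+0+0+0+0+0+0+0+0+0+1+0+0+0+0+0+0+0+0+0+0+0 mod 2 = 1
  c[20] = d·G[:,20] = (11111010000100101000100110)·(00000000000000010000000000) mod 2 = 0+0+0+0+0+0+0+0+0+0+0+0+0+0+0+0+0+0+0+0+0+0+0+0+0+0 mod 2 = 0
  c[21] = d·G[:,21] = (11111010000100101000100110)·(00000000000000001000000000) mod 2 = 0+0+0+0+0+0+0+0+0+0+0+0+0+0+0+0+1+0+0+0+0+0+0+0+0+0 mod 2 = 1
  c[22] = d·G[:,22] = (11111010000100101000100110)·(00000000000000000100000000) mod 2 = 0+0+0+0+0+0+0+0+0+0+0+0+0+0+0+0+0+0+0+0+0+0+0+0+0+0 mod 2 = 0
  c[23] = d·G[:,23] = (11111010000100101000100110)·(00000000000000000010000000) mod 2 = 0+0+0+0+0+0+0+0+0+0+0+0+0+0+0+0+0+0+0+0+0+0+0+0+0+0 mod 2 = 0
  c[24] = d·G[:,24] = (11111010000100101000100110)·(00000000000000000001000000) mod 2 = 0+0+0+0+0+0+0+0+0+0+0+0+0+0+0+0+0+0+0+0+0+0+0+0+0+0 mod 2 = 0
  c[25] = d·G[:,25] = (11111010000100101000100110)·(00000000000000000000100000) mod 2 = 0+0+0+0+0+0+0+0+0+0+0+0+0+0+0+0+0+0+0+0+1+0+0+0+0+0 mod 2 = 1
  c[26] = d·G[:,26] = (11111010000100101000100110)·(00000000000000000000010000) mod 2 = 0+0+0+0+0+0+0+0+0+0+0+0+0+0+0+0+0+0+0+0+0+0+0+0+0+0 mod 2 = 0
  c[27] = d·G[:,27] = (11111010000100101000100110)·(00000000000000000000001000) mod 2 = 0+0+0+0+0+0+0+0+0+0+0+0+0+0+0+0+0+0+0+0+0+0+0+0+0+0 mod 2 = 0
  c[28] = d·G[:,28] = (11111010000100101000100110)·(00000000000000000000000100) mod 2 = 0+0+0+0+0+0+0+0+0+0+0+0+0+0+0+0+0+0+0+0+0+0+0+1+0+0 mod 2 = 1
  c[29] = d·G[:,29] = (11111010000100101000100110)·(00000000000000000000000010) mod 2 = 0+0+0+0+0+0+0+0+0+0+0+0+0+0+0+0+0+0+0+0+0+0+0+0+1+0 mod 2 = 1
  c[30] = d·G[:,30] = (11111010000100101000100110)·(00000000000000000000000001) mod 2 = 0+0+0+0+0+0+0+0+0+0+0+0+0+0+0+0+0+0+0+0+0+0+0+0+0+0 mod 2 = 0
Codeword = 1111111110100000100101000100110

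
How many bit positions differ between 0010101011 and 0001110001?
XOR = 0011011010, count of 1s = 5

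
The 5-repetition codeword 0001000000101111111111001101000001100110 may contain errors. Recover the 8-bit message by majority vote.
Split into 5-bit blocks and majority-vote each:
  block 1 = 00010: 1 ones, 4 zeros → 0
  block 2 = 00000: 0 ones, 5 zeros → 0
  block 3 = 10111: 4 ones, 1 zeros → 1
  block 4 = 11111: 5 ones, 0 zeros → 1
  block 5 = 11001: 3 ones, 2 zeros → 1
  block 6 = 10100: 2 ones, 3 zeros → 0
  block 7 = 00011: 2 ones, 3 zeros → 0
  block 8 = 00110: 2 ones, 3 zeros → 0
Decoded = 00111000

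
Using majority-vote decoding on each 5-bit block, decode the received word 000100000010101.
Split into 5-bit blocks and majority-vote each:
  block 1 = 00010: 1 ones, 4 zeros → 0
  block 2 = 00000: 0 ones, 5 zeros → 0
  block 3 = 10101: 3 ones, 2 zeros → 1
Decoded = 001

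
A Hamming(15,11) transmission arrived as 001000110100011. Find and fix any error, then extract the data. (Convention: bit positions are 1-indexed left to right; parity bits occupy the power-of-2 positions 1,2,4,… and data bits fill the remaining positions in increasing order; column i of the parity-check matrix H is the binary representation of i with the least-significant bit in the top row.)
Syndrome s = H · r^T (mod 2), r = 001000110100011:
  s[0] = (101010101010101)·(001000110100011) mod 2 = 0+0+1+0+0+0+1+0+0+0+0+0+0+0+1 mod 2 = 1
  s[1] = (011001100110011)·(001000110100011) mod 2 = 0+0+1+0+0+0+1+0+0+1+0+0+0+1+1 mod 2 = 1
  s[2] = (000111100001111)·(001000110100011) mod 2 = 0+0+0+0+0+0+1+0+0+0+0+0+0+1+1 mod 2 = 1
  s[3] = (000000011111111)·(001000110100011) mod 2 = 0+0+0+0+0+0+0+1+0+1+0+0+0+1+1 mod 2 = 0
Syndrome = 1110
Column 7 of H equals this syndrome → error at bit 7 (1-indexed).
Flip bit 7: 001000110100011 → 001000010100011
Extract data bits at positions {3,5,6,7,9,10,11,12,13,14,15}: 10000100011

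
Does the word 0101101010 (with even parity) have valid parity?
Sum of all bits: 0+1+0+1+1+0+1+0+1+0 = 5; 5 mod 2 = 1. Result is 1 → parity error detected.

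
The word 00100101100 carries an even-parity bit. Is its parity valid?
Sum of all bits: 0+0+1+0+0+1+0+1+1+0+0 = 4; 4 mod 2 = 0. Result is 0 → valid parity.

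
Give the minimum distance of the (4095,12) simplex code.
d_min = 2048 (every nonzero codeword of the simplex code S_12 has weight 2^(r−1) = 2048).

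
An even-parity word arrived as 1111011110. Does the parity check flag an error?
Sum of received bits: 1+1+1+1+0+1+1+1+1+0 = 8; 8 mod 2 = 0. Result is 0 → no error detected.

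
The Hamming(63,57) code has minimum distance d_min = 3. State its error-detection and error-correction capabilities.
Detection only: up to d_min − 1 = 2 errors.
Correction: up to ⌊(d_min − 1)/2⌋ = ⌊2/2⌋ = 1 errors.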